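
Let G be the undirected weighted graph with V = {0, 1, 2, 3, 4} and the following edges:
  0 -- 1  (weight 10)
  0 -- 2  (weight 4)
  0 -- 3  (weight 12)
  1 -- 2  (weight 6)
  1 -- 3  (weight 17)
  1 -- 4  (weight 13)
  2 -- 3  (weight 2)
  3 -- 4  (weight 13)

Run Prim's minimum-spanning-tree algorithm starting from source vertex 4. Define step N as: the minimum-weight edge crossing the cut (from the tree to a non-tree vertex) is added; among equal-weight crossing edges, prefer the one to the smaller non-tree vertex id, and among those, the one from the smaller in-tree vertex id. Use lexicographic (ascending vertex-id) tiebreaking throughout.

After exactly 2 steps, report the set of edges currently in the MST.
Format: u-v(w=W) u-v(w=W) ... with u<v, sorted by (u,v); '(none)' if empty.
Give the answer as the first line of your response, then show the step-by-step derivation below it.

1-2(w=6) 1-4(w=13)

step 1: add edge 1-4 (w=13); MST = {1-4(w=13)}
step 2: add edge 1-2 (w=6); MST = {1-2(w=6) 1-4(w=13)}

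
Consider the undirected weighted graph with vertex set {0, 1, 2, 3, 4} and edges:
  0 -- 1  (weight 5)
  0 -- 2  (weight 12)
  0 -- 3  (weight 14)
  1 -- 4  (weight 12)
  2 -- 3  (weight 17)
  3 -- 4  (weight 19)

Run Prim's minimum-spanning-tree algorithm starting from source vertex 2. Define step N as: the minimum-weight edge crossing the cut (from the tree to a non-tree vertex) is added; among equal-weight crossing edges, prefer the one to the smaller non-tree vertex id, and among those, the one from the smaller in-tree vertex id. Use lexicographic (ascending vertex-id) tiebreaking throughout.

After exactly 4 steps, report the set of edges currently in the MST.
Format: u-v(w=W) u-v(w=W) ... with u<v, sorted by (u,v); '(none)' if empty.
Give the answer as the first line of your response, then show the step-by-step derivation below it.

0-1(w=5) 0-2(w=12) 0-3(w=14) 1-4(w=12)

step 1: add edge 0-2 (w=12); MST = {0-2(w=12)}
step 2: add edge 0-1 (w=5); MST = {0-1(w=5) 0-2(w=12)}
step 3: add edge 1-4 (w=12); MST = {0-1(w=5) 0-2(w=12) 1-4(w=12)}
step 4: add edge 0-3 (w=14); MST = {0-1(w=5) 0-2(w=12) 0-3(w=14) 1-4(w=12)}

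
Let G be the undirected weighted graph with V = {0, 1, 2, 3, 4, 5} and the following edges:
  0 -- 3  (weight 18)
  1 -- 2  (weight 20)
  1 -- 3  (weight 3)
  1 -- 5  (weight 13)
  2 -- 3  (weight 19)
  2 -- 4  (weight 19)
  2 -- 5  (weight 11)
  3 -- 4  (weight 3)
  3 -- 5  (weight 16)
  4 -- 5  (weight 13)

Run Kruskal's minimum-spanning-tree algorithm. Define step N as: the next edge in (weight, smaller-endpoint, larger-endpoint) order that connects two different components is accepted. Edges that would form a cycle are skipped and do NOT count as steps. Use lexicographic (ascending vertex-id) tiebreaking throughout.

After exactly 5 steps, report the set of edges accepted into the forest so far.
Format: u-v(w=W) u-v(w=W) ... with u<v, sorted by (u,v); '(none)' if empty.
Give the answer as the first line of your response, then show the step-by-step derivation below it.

0-3(w=18) 1-3(w=3) 1-5(w=13) 2-5(w=11) 3-4(w=3)

step 1: add edge 1-3 (w=3); MST = {1-3(w=3)}
step 2: add edge 3-4 (w=3); MST = {1-3(w=3) 3-4(w=3)}
step 3: add edge 2-5 (w=11); MST = {1-3(w=3) 2-5(w=11) 3-4(w=3)}
step 4: add edge 1-5 (w=13); MST = {1-3(w=3) 1-5(w=13) 2-5(w=11) 3-4(w=3)}
step 5: add edge 0-3 (w=18); MST = {0-3(w=18) 1-3(w=3) 1-5(w=13) 2-5(w=11) 3-4(w=3)}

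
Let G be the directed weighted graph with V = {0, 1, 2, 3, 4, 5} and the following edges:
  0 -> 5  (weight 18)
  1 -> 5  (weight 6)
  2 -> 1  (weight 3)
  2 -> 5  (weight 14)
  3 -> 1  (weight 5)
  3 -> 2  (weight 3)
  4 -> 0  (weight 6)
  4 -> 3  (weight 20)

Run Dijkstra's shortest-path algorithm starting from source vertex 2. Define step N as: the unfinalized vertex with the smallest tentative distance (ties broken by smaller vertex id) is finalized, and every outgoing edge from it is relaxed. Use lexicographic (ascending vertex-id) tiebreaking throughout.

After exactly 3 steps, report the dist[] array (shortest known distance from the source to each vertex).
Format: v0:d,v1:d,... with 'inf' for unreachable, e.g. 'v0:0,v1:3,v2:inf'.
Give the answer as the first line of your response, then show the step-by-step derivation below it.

v0:inf,v1:3,v2:0,v3:inf,v4:inf,v5:9

step 1: dist = v0:inf,v1:3,v2:0,v3:inf,v4:inf,v5:14
step 2: dist = v0:inf,v1:3,v2:0,v3:inf,v4:inf,v5:9
step 3: dist = v0:inf,v1:3,v2:0,v3:inf,v4:inf,v5:9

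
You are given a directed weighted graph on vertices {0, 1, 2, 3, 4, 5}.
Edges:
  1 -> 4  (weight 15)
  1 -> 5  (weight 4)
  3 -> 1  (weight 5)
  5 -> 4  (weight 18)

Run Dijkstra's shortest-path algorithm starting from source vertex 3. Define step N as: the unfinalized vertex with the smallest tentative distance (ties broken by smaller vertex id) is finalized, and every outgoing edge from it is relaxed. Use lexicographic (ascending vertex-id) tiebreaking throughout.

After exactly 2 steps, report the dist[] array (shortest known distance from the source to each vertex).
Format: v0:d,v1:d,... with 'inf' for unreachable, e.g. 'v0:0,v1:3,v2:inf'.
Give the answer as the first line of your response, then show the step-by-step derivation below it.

v0:inf,v1:5,v2:inf,v3:0,v4:20,v5:9

step 1: dist = v0:inf,v1:5,v2:inf,v3:0,v4:inf,v5:inf
step 2: dist = v0:inf,v1:5,v2:inf,v3:0,v4:20,v5:9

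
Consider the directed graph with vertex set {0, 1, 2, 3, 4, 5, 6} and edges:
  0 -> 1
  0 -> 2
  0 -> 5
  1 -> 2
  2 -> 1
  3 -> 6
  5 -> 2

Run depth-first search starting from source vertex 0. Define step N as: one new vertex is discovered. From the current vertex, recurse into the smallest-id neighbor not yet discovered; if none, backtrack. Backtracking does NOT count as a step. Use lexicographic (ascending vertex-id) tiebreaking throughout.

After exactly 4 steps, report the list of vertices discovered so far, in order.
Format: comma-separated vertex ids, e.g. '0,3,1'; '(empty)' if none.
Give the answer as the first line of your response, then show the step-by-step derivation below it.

0,1,2,5

step 1: discover 0; path=0; order=0
step 2: discover 1; path=0>1; order=0,1
step 3: discover 2; path=0>1>2; order=0,1,2
step 4: discover 5; path=0>5; order=0,1,2,5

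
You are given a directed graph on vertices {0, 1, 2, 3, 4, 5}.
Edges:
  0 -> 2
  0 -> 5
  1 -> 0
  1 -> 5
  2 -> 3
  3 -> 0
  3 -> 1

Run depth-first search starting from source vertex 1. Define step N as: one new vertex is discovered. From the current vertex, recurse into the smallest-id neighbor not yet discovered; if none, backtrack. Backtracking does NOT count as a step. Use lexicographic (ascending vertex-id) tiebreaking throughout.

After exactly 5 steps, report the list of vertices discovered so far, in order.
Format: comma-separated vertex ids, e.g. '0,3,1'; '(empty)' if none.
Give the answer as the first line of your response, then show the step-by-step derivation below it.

1,0,2,3,5

step 1: discover 1; path=1; order=1
step 2: discover 0; path=1>0; order=1,0
step 3: discover 2; path=1>0>2; order=1,0,2
step 4: discover 3; path=1>0>2>3; order=1,0,2,3
step 5: discover 5; path=1>0>5; order=1,0,2,3,5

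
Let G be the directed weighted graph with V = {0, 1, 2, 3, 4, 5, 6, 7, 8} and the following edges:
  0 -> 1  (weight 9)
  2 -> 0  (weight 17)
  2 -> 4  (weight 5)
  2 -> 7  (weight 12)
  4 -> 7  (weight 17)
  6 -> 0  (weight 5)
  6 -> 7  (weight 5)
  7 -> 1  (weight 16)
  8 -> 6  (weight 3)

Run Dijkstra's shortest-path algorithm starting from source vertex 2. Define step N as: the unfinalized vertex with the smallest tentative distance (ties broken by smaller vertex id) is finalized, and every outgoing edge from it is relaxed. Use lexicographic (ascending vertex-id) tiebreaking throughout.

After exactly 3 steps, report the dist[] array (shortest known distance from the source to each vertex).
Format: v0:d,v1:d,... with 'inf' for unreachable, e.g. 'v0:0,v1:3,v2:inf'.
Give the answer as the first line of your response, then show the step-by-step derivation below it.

v0:17,v1:28,v2:0,v3:inf,v4:5,v5:inf,v6:inf,v7:12,v8:inf

step 1: dist = v0:17,v1:inf,v2:0,v3:inf,v4:5,v5:inf,v6:inf,v7:12,v8:inf
step 2: dist = v0:17,v1:inf,v2:0,v3:inf,v4:5,v5:inf,v6:inf,v7:12,v8:inf
step 3: dist = v0:17,v1:28,v2:0,v3:inf,v4:5,v5:inf,v6:inf,v7:12,v8:inf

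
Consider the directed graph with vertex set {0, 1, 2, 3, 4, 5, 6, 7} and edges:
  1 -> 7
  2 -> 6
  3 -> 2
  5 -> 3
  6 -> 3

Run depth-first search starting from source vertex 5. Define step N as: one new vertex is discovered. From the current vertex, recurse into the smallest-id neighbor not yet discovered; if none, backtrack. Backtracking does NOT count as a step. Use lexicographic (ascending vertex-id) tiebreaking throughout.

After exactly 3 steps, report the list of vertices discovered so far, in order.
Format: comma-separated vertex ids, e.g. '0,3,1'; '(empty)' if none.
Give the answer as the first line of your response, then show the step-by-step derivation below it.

5,3,2

step 1: discover 5; path=5; order=5
step 2: discover 3; path=5>3; order=5,3
step 3: discover 2; path=5>3>2; order=5,3,2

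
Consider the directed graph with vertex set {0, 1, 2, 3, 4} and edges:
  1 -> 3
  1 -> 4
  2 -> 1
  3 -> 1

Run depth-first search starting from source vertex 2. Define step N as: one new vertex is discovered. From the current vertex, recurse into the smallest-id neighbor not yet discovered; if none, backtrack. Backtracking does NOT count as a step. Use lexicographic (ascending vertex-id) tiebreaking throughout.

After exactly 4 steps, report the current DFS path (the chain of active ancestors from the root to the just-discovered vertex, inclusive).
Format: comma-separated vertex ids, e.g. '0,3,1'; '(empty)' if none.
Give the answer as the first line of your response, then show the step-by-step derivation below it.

2,1,4

step 1: discover 2; path=2; order=2
step 2: discover 1; path=2>1; order=2,1
step 3: discover 3; path=2>1>3; order=2,1,3
step 4: discover 4; path=2>1>4; order=2,1,3,4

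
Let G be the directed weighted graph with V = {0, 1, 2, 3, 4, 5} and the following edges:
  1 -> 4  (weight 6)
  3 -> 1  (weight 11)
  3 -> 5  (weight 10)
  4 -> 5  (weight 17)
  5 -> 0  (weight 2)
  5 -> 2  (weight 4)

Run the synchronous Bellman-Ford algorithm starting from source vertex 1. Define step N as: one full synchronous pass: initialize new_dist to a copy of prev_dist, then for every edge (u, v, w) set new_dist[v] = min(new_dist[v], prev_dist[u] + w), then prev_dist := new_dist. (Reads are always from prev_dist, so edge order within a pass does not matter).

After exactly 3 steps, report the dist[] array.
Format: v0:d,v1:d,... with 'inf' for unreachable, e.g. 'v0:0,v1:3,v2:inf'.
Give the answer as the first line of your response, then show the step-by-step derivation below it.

v0:25,v1:0,v2:27,v3:inf,v4:6,v5:23

step 1: dist = v0:inf,v1:0,v2:inf,v3:inf,v4:6,v5:inf
step 2: dist = v0:inf,v1:0,v2:inf,v3:inf,v4:6,v5:23
step 3: dist = v0:25,v1:0,v2:27,v3:inf,v4:6,v5:23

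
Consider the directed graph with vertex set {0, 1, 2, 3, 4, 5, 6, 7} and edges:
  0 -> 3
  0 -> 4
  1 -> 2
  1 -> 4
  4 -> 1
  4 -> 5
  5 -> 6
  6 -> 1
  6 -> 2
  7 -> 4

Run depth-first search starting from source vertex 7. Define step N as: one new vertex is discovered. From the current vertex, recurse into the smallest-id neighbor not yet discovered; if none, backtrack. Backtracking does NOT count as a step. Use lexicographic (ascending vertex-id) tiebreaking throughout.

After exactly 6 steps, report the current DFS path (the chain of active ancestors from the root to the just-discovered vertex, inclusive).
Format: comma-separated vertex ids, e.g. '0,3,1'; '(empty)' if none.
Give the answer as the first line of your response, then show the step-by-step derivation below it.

7,4,5,6

step 1: discover 7; path=7; order=7
step 2: discover 4; path=7>4; order=7,4
step 3: discover 1; path=7>4>1; order=7,4,1
step 4: discover 2; path=7>4>1>2; order=7,4,1,2
step 5: discover 5; path=7>4>5; order=7,4,1,2,5
step 6: discover 6; path=7>4>5>6; order=7,4,1,2,5,6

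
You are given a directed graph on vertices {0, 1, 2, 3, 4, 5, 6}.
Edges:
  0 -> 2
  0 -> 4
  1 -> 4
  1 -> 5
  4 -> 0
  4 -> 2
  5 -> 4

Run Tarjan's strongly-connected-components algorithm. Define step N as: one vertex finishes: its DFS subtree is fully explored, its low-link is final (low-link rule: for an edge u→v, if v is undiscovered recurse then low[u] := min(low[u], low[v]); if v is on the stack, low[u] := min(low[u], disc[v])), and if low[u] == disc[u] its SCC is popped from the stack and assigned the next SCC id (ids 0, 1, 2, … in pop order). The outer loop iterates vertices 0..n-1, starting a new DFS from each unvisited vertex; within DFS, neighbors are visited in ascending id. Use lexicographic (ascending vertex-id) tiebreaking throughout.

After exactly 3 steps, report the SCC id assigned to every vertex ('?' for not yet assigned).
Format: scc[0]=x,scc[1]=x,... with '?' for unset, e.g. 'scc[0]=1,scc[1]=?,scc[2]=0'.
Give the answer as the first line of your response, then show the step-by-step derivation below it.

scc[0]=1,scc[1]=?,scc[2]=0,scc[3]=?,scc[4]=1,scc[5]=?,scc[6]=?

step 1: low=(low[0]=0,low[1]=?,low[2]=1,low[3]=?,low[4]=?,low[5]=?,low[6]=?); scc=(scc[0]=?,scc[1]=?,scc[2]=0,scc[3]=?,scc[4]=?,scc[5]=?,scc[6]=?)
step 2: low=(low[0]=0,low[1]=?,low[2]=1,low[3]=?,low[4]=0,low[5]=?,low[6]=?); scc=(scc[0]=?,scc[1]=?,scc[2]=0,scc[3]=?,scc[4]=?,scc[5]=?,scc[6]=?)
step 3: low=(low[0]=0,low[1]=?,low[2]=1,low[3]=?,low[4]=0,low[5]=?,low[6]=?); scc=(scc[0]=1,scc[1]=?,scc[2]=0,scc[3]=?,scc[4]=1,scc[5]=?,scc[6]=?)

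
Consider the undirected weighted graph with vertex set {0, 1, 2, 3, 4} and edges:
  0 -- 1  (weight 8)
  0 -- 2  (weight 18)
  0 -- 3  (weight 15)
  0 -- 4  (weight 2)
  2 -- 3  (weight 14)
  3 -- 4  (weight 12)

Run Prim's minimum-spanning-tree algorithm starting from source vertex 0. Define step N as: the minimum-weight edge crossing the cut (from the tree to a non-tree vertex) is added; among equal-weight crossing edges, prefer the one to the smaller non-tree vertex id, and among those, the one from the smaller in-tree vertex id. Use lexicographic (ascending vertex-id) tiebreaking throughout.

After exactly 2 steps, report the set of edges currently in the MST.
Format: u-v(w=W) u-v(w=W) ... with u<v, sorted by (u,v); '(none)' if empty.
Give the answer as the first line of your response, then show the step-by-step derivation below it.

0-1(w=8) 0-4(w=2)

step 1: add edge 0-4 (w=2); MST = {0-4(w=2)}
step 2: add edge 0-1 (w=8); MST = {0-1(w=8) 0-4(w=2)}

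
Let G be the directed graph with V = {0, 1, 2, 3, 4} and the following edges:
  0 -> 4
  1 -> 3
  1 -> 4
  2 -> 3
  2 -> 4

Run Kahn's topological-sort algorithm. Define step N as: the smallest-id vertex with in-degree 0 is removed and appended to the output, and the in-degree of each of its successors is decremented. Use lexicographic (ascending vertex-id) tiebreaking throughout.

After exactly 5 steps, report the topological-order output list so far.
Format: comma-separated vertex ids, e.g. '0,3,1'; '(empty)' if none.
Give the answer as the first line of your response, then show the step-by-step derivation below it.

0,1,2,3,4

step 1: output 0; order=[0]; indeg=(0,0,0,2,2)
step 2: output 1; order=[0,1]; indeg=(0,0,0,1,1)
step 3: output 2; order=[0,1,2]; indeg=(0,0,0,0,0)
step 4: output 3; order=[0,1,2,3]; indeg=(0,0,0,0,0)
step 5: output 4; order=[0,1,2,3,4]; indeg=(0,0,0,0,0)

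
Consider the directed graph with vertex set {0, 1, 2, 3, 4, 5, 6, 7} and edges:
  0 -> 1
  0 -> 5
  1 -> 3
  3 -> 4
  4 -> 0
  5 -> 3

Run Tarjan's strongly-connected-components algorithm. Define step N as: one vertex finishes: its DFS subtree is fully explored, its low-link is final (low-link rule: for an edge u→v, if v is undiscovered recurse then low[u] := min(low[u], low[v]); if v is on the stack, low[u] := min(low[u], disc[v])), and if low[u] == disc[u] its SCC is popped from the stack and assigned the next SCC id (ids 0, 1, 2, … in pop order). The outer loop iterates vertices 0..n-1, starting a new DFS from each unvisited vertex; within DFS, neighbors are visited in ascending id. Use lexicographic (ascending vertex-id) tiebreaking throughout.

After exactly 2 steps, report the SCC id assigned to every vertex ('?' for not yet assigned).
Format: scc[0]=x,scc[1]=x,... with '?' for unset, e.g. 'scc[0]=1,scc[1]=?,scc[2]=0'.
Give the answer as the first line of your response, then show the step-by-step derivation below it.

scc[0]=?,scc[1]=?,scc[2]=?,scc[3]=?,scc[4]=?,scc[5]=?,scc[6]=?,scc[7]=?

step 1: low=(low[0]=0,low[1]=1,low[2]=?,low[3]=2,low[4]=0,low[5]=?,low[6]=?,low[7]=?); scc=(scc[0]=?,scc[1]=?,scc[2]=?,scc[3]=?,scc[4]=?,scc[5]=?,scc[6]=?,scc[7]=?)
step 2: low=(low[0]=0,low[1]=1,low[2]=?,low[3]=0,low[4]=0,low[5]=?,low[6]=?,low[7]=?); scc=(scc[0]=?,scc[1]=?,scc[2]=?,scc[3]=?,scc[4]=?,scc[5]=?,scc[6]=?,scc[7]=?)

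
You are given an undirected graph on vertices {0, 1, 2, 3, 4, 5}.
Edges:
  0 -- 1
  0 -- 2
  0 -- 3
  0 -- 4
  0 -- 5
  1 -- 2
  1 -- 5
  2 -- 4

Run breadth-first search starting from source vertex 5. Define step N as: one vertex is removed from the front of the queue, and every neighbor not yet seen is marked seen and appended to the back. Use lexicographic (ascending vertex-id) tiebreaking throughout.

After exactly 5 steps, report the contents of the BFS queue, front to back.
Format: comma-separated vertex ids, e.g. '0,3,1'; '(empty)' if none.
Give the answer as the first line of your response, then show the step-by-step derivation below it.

4

step 1: dequeue 5; queue=[0,1]; order=5
step 2: dequeue 0; queue=[1,2,3,4]; order=5,0
step 3: dequeue 1; queue=[2,3,4]; order=5,0,1
step 4: dequeue 2; queue=[3,4]; order=5,0,1,2
step 5: dequeue 3; queue=[4]; order=5,0,1,2,3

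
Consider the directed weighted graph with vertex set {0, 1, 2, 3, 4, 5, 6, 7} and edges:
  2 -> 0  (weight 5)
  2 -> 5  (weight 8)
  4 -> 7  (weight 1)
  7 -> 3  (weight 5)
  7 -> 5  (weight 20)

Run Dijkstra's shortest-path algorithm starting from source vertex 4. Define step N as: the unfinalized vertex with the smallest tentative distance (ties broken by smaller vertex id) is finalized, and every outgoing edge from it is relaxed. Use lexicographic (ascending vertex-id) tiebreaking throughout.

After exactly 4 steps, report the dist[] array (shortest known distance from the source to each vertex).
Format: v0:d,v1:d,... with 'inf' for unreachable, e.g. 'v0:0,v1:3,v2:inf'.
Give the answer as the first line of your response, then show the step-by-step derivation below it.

v0:inf,v1:inf,v2:inf,v3:6,v4:0,v5:21,v6:inf,v7:1

step 1: dist = v0:inf,v1:inf,v2:inf,v3:inf,v4:0,v5:inf,v6:inf,v7:1
step 2: dist = v0:inf,v1:inf,v2:inf,v3:6,v4:0,v5:21,v6:inf,v7:1
step 3: dist = v0:inf,v1:inf,v2:inf,v3:6,v4:0,v5:21,v6:inf,v7:1
step 4: dist = v0:inf,v1:inf,v2:inf,v3:6,v4:0,v5:21,v6:inf,v7:1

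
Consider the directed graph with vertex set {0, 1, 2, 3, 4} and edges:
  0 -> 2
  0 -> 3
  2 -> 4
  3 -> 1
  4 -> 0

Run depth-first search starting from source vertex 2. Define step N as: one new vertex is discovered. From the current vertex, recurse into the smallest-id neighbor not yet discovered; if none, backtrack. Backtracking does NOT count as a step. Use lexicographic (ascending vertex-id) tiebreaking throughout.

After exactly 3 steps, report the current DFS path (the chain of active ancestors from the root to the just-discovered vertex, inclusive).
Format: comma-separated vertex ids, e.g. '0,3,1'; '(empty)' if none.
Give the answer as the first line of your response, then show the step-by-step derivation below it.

2,4,0

step 1: discover 2; path=2; order=2
step 2: discover 4; path=2>4; order=2,4
step 3: discover 0; path=2>4>0; order=2,4,0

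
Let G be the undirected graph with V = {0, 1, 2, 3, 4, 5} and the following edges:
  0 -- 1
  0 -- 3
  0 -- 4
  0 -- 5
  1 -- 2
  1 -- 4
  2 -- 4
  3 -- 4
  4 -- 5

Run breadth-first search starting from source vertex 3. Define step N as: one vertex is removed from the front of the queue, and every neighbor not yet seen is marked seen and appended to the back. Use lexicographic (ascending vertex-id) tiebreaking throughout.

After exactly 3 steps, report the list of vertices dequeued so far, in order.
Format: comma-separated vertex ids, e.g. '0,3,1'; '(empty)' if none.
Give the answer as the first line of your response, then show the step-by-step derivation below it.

3,0,4

step 1: dequeue 3; queue=[0,4]; order=3
step 2: dequeue 0; queue=[4,1,5]; order=3,0
step 3: dequeue 4; queue=[1,5,2]; order=3,0,4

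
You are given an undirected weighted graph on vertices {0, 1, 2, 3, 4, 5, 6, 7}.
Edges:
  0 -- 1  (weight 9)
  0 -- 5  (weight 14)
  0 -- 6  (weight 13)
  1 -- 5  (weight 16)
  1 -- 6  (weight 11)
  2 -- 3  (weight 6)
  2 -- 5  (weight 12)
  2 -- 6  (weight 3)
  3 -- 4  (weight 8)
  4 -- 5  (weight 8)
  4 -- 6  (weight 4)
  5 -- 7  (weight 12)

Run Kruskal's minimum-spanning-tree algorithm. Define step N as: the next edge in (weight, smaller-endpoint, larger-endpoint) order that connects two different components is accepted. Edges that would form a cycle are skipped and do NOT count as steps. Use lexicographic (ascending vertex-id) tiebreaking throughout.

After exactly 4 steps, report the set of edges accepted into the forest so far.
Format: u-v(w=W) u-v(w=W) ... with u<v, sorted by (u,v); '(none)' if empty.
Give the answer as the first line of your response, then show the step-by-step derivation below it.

2-3(w=6) 2-6(w=3) 4-5(w=8) 4-6(w=4)

step 1: add edge 2-6 (w=3); MST = {2-6(w=3)}
step 2: add edge 4-6 (w=4); MST = {2-6(w=3) 4-6(w=4)}
step 3: add edge 2-3 (w=6); MST = {2-3(w=6) 2-6(w=3) 4-6(w=4)}
step 4: add edge 4-5 (w=8); MST = {2-3(w=6) 2-6(w=3) 4-5(w=8) 4-6(w=4)}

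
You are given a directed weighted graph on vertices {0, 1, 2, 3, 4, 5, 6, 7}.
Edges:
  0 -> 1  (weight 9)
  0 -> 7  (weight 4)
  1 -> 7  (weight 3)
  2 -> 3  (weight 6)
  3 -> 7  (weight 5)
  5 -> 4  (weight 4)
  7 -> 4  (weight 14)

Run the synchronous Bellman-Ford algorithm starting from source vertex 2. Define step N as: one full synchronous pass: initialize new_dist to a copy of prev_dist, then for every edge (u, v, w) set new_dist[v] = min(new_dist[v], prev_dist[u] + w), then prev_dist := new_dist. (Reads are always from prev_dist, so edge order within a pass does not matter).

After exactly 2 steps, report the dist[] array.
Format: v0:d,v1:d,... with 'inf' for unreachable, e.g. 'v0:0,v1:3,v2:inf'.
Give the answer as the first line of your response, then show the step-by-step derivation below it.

v0:inf,v1:inf,v2:0,v3:6,v4:inf,v5:inf,v6:inf,v7:11

step 1: dist = v0:inf,v1:inf,v2:0,v3:6,v4:inf,v5:inf,v6:inf,v7:inf
step 2: dist = v0:inf,v1:inf,v2:0,v3:6,v4:inf,v5:inf,v6:inf,v7:11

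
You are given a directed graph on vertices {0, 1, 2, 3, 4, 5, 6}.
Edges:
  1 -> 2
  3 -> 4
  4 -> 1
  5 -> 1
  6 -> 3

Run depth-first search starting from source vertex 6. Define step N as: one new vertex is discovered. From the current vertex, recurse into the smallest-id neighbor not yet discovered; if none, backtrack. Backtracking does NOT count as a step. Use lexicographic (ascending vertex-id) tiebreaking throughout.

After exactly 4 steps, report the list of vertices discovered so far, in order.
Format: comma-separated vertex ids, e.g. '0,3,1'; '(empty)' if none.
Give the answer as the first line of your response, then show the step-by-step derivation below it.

6,3,4,1

step 1: discover 6; path=6; order=6
step 2: discover 3; path=6>3; order=6,3
step 3: discover 4; path=6>3>4; order=6,3,4
step 4: discover 1; path=6>3>4>1; order=6,3,4,1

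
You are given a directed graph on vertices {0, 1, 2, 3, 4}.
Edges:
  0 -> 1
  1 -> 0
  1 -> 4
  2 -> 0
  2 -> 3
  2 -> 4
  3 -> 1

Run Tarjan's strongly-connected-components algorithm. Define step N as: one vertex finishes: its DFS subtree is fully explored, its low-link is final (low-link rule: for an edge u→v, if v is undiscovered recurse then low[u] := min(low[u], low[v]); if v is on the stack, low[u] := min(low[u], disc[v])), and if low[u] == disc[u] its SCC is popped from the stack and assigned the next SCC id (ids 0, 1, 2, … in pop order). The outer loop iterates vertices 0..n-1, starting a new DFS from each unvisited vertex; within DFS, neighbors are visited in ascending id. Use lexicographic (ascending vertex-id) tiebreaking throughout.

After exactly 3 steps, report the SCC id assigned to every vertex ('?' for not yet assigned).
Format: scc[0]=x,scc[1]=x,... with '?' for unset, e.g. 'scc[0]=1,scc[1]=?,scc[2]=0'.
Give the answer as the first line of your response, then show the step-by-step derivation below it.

scc[0]=1,scc[1]=1,scc[2]=?,scc[3]=?,scc[4]=0

step 1: low=(low[0]=0,low[1]=0,low[2]=?,low[3]=?,low[4]=2); scc=(scc[0]=?,scc[1]=?,scc[2]=?,scc[3]=?,scc[4]=0)
step 2: low=(low[0]=0,low[1]=0,low[2]=?,low[3]=?,low[4]=2); scc=(scc[0]=?,scc[1]=?,scc[2]=?,scc[3]=?,scc[4]=0)
step 3: low=(low[0]=0,low[1]=0,low[2]=?,low[3]=?,low[4]=2); scc=(scc[0]=1,scc[1]=1,scc[2]=?,scc[3]=?,scc[4]=0)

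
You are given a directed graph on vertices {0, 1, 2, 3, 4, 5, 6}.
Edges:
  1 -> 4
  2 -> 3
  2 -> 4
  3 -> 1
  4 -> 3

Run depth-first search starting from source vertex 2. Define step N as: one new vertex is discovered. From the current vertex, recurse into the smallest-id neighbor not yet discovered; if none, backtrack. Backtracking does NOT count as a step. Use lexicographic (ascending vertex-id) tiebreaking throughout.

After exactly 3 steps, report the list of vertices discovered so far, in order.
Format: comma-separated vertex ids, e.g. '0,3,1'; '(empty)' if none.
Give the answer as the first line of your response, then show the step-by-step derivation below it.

2,3,1

step 1: discover 2; path=2; order=2
step 2: discover 3; path=2>3; order=2,3
step 3: discover 1; path=2>3>1; order=2,3,1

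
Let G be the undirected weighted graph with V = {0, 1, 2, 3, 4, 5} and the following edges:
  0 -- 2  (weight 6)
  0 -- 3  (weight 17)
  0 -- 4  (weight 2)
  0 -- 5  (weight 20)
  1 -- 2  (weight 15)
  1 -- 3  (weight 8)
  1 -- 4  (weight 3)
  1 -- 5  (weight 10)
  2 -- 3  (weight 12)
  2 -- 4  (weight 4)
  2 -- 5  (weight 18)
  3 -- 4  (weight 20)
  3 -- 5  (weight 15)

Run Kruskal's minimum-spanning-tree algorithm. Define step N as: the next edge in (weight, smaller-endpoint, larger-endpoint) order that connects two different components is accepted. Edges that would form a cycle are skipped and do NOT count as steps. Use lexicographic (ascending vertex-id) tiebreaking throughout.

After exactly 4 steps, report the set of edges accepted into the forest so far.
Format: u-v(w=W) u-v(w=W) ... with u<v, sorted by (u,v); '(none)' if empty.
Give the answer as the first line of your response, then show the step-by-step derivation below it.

0-4(w=2) 1-3(w=8) 1-4(w=3) 2-4(w=4)

step 1: add edge 0-4 (w=2); MST = {0-4(w=2)}
step 2: add edge 1-4 (w=3); MST = {0-4(w=2) 1-4(w=3)}
step 3: add edge 2-4 (w=4); MST = {0-4(w=2) 1-4(w=3) 2-4(w=4)}
step 4: add edge 1-3 (w=8); MST = {0-4(w=2) 1-3(w=8) 1-4(w=3) 2-4(w=4)}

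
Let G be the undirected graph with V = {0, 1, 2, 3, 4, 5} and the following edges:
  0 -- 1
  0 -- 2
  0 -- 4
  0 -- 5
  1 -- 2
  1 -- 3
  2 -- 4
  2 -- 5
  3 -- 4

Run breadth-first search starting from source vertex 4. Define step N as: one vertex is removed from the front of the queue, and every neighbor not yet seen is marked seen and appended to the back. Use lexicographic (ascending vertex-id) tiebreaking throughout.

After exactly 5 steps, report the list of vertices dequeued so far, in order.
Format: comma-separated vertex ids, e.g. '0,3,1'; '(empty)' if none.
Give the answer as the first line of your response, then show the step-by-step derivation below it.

4,0,2,3,1

step 1: dequeue 4; queue=[0,2,3]; order=4
step 2: dequeue 0; queue=[2,3,1,5]; order=4,0
step 3: dequeue 2; queue=[3,1,5]; order=4,0,2
step 4: dequeue 3; queue=[1,5]; order=4,0,2,3
step 5: dequeue 1; queue=[5]; order=4,0,2,3,1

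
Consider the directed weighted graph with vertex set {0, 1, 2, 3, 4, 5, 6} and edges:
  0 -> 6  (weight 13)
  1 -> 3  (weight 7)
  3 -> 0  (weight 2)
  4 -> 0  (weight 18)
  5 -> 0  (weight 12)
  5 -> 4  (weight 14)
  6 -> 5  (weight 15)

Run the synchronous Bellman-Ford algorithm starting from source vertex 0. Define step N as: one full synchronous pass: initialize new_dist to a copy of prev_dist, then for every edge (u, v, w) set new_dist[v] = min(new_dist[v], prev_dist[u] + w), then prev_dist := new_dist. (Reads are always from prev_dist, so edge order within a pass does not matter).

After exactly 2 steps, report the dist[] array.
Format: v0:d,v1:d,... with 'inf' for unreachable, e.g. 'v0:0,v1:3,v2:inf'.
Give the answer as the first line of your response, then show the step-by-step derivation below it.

v0:0,v1:inf,v2:inf,v3:inf,v4:inf,v5:28,v6:13

step 1: dist = v0:0,v1:inf,v2:inf,v3:inf,v4:inf,v5:inf,v6:13
step 2: dist = v0:0,v1:inf,v2:inf,v3:inf,v4:inf,v5:28,v6:13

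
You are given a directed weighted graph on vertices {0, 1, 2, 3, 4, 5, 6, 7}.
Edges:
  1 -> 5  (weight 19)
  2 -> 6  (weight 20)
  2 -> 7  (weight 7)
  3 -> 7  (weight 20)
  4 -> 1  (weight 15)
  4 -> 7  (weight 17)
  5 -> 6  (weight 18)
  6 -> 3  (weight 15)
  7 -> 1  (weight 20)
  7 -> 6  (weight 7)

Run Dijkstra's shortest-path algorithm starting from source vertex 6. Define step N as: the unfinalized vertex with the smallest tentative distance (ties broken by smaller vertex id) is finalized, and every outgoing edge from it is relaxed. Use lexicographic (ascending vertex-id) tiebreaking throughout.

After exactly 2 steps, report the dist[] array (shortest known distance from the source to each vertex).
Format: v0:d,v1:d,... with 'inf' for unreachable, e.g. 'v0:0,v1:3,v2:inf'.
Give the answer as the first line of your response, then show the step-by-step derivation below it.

v0:inf,v1:inf,v2:inf,v3:15,v4:inf,v5:inf,v6:0,v7:35

step 1: dist = v0:inf,v1:inf,v2:inf,v3:15,v4:inf,v5:inf,v6:0,v7:inf
step 2: dist = v0:inf,v1:inf,v2:inf,v3:15,v4:inf,v5:inf,v6:0,v7:35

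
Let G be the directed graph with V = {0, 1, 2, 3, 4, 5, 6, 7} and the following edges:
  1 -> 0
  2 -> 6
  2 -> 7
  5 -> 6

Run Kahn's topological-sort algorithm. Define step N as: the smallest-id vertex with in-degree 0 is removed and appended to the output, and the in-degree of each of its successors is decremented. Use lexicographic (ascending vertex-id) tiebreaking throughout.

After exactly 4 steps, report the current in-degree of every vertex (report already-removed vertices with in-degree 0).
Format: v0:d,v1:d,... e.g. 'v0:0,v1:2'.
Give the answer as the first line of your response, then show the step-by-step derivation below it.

v0:0,v1:0,v2:0,v3:0,v4:0,v5:0,v6:1,v7:0

step 1: output 1; order=[1]; indeg=(0,0,0,0,0,0,2,1)
step 2: output 0; order=[1,0]; indeg=(0,0,0,0,0,0,2,1)
step 3: output 2; order=[1,0,2]; indeg=(0,0,0,0,0,0,1,0)
step 4: output 3; order=[1,0,2,3]; indeg=(0,0,0,0,0,0,1,0)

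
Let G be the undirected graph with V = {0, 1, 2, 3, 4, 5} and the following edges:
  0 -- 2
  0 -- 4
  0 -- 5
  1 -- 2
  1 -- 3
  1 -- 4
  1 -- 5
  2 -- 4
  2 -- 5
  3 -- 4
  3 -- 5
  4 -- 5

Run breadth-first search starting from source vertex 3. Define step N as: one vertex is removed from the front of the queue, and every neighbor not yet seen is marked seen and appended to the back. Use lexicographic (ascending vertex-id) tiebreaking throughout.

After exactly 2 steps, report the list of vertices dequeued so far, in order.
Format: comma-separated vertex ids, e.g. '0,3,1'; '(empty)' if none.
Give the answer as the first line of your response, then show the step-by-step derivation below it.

3,1

step 1: dequeue 3; queue=[1,4,5]; order=3
step 2: dequeue 1; queue=[4,5,2]; order=3,1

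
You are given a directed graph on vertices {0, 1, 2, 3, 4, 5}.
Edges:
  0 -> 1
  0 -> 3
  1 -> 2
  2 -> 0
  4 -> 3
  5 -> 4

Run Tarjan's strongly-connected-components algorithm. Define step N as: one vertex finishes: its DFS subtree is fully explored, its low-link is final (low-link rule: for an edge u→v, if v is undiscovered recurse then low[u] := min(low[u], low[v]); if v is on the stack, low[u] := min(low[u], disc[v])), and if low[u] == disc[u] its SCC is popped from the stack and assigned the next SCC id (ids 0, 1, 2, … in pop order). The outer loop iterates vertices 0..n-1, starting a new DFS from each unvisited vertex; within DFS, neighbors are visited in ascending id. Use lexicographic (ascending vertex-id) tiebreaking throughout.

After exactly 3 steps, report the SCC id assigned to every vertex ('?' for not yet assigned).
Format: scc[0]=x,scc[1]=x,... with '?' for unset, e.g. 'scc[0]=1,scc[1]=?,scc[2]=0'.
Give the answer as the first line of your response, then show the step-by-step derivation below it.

scc[0]=?,scc[1]=?,scc[2]=?,scc[3]=0,scc[4]=?,scc[5]=?

step 1: low=(low[0]=0,low[1]=1,low[2]=0,low[3]=?,low[4]=?,low[5]=?); scc=(scc[0]=?,scc[1]=?,scc[2]=?,scc[3]=?,scc[4]=?,scc[5]=?)
step 2: low=(low[0]=0,low[1]=0,low[2]=0,low[3]=?,low[4]=?,low[5]=?); scc=(scc[0]=?,scc[1]=?,scc[2]=?,scc[3]=?,scc[4]=?,scc[5]=?)
step 3: low=(low[0]=0,low[1]=0,low[2]=0,low[3]=3,low[4]=?,low[5]=?); scc=(scc[0]=?,scc[1]=?,scc[2]=?,scc[3]=0,scc[4]=?,scc[5]=?)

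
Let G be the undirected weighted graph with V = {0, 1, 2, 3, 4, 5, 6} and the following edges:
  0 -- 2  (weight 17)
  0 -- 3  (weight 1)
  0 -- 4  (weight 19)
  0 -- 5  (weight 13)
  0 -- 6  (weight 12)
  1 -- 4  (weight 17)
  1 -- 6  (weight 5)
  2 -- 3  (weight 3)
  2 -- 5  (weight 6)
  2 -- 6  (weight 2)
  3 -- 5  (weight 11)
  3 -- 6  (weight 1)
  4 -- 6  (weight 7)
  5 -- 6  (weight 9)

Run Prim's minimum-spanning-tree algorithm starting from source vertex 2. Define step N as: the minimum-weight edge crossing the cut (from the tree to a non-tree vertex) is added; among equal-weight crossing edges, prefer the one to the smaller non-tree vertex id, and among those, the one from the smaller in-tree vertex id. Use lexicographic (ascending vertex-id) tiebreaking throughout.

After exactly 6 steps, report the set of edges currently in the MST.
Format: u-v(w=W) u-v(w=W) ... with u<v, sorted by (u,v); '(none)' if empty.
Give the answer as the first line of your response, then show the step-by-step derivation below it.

0-3(w=1) 1-6(w=5) 2-5(w=6) 2-6(w=2) 3-6(w=1) 4-6(w=7)

step 1: add edge 2-6 (w=2); MST = {2-6(w=2)}
step 2: add edge 3-6 (w=1); MST = {2-6(w=2) 3-6(w=1)}
step 3: add edge 0-3 (w=1); MST = {0-3(w=1) 2-6(w=2) 3-6(w=1)}
step 4: add edge 1-6 (w=5); MST = {0-3(w=1) 1-6(w=5) 2-6(w=2) 3-6(w=1)}
step 5: add edge 2-5 (w=6); MST = {0-3(w=1) 1-6(w=5) 2-5(w=6) 2-6(w=2) 3-6(w=1)}
step 6: add edge 4-6 (w=7); MST = {0-3(w=1) 1-6(w=5) 2-5(w=6) 2-6(w=2) 3-6(w=1) 4-6(w=7)}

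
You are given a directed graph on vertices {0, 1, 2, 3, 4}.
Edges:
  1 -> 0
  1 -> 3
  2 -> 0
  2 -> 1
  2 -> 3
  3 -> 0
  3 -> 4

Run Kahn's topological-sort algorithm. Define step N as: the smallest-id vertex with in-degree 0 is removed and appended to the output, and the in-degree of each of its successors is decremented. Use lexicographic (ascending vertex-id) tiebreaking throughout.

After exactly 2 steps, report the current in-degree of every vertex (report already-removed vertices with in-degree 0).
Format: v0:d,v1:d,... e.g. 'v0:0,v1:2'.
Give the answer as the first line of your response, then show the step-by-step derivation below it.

v0:1,v1:0,v2:0,v3:0,v4:1

step 1: output 2; order=[2]; indeg=(2,0,0,1,1)
step 2: output 1; order=[2,1]; indeg=(1,0,0,0,1)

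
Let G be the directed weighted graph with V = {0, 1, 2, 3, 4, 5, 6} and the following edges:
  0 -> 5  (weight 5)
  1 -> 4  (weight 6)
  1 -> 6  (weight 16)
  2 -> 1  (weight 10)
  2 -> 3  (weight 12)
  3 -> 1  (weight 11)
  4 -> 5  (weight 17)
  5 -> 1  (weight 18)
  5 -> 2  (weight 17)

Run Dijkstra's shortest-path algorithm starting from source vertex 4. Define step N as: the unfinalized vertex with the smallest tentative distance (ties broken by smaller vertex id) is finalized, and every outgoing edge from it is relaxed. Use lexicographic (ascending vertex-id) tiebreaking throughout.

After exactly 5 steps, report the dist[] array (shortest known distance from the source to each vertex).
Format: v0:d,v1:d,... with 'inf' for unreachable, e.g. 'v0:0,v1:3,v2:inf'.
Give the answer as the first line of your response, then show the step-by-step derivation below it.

v0:inf,v1:35,v2:34,v3:46,v4:0,v5:17,v6:51

step 1: dist = v0:inf,v1:inf,v2:inf,v3:inf,v4:0,v5:17,v6:inf
step 2: dist = v0:inf,v1:35,v2:34,v3:inf,v4:0,v5:17,v6:inf
step 3: dist = v0:inf,v1:35,v2:34,v3:46,v4:0,v5:17,v6:inf
step 4: dist = v0:inf,v1:35,v2:34,v3:46,v4:0,v5:17,v6:51
step 5: dist = v0:inf,v1:35,v2:34,v3:46,v4:0,v5:17,v6:51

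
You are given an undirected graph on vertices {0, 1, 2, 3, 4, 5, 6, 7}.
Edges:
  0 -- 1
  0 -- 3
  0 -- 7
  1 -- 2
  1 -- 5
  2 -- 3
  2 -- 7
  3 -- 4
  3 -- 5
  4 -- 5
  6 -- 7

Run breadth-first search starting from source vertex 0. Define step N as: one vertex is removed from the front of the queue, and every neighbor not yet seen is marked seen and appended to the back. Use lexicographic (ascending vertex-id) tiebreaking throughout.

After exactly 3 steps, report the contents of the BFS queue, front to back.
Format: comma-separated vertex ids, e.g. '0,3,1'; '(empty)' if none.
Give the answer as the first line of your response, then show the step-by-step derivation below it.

7,2,5,4

step 1: dequeue 0; queue=[1,3,7]; order=0
step 2: dequeue 1; queue=[3,7,2,5]; order=0,1
step 3: dequeue 3; queue=[7,2,5,4]; order=0,1,3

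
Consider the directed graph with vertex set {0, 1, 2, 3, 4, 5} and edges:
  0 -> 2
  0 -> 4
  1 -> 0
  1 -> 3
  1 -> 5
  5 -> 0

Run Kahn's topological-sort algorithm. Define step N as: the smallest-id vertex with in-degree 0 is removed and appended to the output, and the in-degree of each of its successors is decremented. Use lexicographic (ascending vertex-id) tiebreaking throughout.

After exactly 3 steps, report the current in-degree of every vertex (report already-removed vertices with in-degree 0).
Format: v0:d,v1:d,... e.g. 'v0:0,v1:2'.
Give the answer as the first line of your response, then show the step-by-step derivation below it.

v0:0,v1:0,v2:1,v3:0,v4:1,v5:0

step 1: output 1; order=[1]; indeg=(1,0,1,0,1,0)
step 2: output 3; order=[1,3]; indeg=(1,0,1,0,1,0)
step 3: output 5; order=[1,3,5]; indeg=(0,0,1,0,1,0)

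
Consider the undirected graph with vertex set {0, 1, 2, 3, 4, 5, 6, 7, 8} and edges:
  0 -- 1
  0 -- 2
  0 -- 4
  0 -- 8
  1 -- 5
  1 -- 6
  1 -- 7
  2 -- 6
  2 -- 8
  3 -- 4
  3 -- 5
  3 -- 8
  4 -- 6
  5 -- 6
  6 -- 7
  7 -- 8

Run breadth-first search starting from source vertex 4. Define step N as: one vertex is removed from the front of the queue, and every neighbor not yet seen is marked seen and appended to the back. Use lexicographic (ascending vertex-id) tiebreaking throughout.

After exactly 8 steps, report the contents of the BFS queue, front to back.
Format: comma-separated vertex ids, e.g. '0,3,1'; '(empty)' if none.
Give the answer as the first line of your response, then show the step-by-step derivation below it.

7

step 1: dequeue 4; queue=[0,3,6]; order=4
step 2: dequeue 0; queue=[3,6,1,2,8]; order=4,0
step 3: dequeue 3; queue=[6,1,2,8,5]; order=4,0,3
step 4: dequeue 6; queue=[1,2,8,5,7]; order=4,0,3,6
step 5: dequeue 1; queue=[2,8,5,7]; order=4,0,3,6,1
step 6: dequeue 2; queue=[8,5,7]; order=4,0,3,6,1,2
step 7: dequeue 8; queue=[5,7]; order=4,0,3,6,1,2,8
step 8: dequeue 5; queue=[7]; order=4,0,3,6,1,2,8,5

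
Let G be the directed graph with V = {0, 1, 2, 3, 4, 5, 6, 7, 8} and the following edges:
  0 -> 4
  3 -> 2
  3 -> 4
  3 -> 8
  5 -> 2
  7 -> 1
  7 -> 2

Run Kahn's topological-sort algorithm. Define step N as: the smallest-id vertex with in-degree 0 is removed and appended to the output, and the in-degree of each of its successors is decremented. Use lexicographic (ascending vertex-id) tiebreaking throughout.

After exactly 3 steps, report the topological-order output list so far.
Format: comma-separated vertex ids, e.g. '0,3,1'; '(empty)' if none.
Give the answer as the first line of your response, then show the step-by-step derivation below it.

0,3,4

step 1: output 0; order=[0]; indeg=(0,1,3,0,1,0,0,0,1)
step 2: output 3; order=[0,3]; indeg=(0,1,2,0,0,0,0,0,0)
step 3: output 4; order=[0,3,4]; indeg=(0,1,2,0,0,0,0,0,0)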